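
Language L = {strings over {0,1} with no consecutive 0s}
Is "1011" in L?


'00' does not occur

Yes, "1011" is in L


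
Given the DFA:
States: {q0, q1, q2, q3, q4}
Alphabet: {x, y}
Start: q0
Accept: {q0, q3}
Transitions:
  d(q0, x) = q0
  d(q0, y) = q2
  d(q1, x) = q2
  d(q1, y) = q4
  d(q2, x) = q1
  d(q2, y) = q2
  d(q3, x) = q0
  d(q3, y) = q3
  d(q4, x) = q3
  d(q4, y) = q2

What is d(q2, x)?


Looking up transition d(q2, x)

q1


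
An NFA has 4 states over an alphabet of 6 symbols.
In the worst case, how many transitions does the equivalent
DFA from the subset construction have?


Subset construction: one DFA state per subset of NFA states = 2^4 = 16 states.
Each DFA state has 6 outgoing transitions: 16 * 6 = 96

96


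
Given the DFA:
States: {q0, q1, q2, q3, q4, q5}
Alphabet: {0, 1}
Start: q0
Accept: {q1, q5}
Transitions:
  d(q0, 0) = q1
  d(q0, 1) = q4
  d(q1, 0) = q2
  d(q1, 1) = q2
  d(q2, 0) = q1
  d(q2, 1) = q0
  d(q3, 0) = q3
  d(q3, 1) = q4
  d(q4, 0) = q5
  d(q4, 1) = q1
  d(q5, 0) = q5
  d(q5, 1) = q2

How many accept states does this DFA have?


Accept states listed: {q1, q5}
Counting: q1(1) q5(2)

2


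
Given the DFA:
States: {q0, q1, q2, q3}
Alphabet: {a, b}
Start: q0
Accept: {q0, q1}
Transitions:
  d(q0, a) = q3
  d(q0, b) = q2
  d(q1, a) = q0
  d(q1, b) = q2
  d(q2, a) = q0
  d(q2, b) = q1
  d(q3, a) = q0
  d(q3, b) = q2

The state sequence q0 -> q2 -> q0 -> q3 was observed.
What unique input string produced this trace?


Trace back each transition to find the symbol:
  q0 --[b]--> q2
  q2 --[a]--> q0
  q0 --[a]--> q3

"baa"


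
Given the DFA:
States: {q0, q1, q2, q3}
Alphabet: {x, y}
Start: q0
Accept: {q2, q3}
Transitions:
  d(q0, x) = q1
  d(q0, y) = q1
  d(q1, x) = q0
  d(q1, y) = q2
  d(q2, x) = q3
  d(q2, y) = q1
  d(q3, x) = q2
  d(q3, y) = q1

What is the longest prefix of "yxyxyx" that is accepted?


Run the DFA, marking each prefix where the state is accepting:
  "" -> q0 [reject]
  "y" -> q1 [reject]
  "yx" -> q0 [reject]
  "yxy" -> q1 [reject]
  "yxyx" -> q0 [reject]
  "yxyxy" -> q1 [reject]
  "yxyxyx" -> q0 [reject]

No prefix is accepted


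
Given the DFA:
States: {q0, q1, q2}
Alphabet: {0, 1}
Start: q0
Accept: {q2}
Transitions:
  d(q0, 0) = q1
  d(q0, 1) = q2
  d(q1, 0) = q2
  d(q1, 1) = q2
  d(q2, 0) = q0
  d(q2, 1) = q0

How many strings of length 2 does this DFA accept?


Enumerating all length-2 strings:
  "00" -> q2 [accept]
  "01" -> q2 [accept]
  "10" -> q0 [reject]
  "11" -> q0 [reject]

2 out of 4


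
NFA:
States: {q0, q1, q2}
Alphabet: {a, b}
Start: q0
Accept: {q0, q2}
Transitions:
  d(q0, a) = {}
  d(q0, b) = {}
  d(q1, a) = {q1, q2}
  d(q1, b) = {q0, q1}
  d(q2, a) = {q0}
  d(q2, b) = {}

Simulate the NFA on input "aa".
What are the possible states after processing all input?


Start: {q0}
  --a--> {}
  --a--> {}

{} (empty set, no valid transitions)


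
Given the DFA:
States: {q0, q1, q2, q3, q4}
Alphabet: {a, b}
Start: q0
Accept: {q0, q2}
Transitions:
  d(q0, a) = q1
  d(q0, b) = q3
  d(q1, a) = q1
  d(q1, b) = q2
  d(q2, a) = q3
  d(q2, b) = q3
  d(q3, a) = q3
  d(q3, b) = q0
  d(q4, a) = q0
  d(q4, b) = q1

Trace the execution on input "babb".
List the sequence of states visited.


Input: babb
d(q0, b) = q3
d(q3, a) = q3
d(q3, b) = q0
d(q0, b) = q3


q0 -> q3 -> q3 -> q0 -> q3


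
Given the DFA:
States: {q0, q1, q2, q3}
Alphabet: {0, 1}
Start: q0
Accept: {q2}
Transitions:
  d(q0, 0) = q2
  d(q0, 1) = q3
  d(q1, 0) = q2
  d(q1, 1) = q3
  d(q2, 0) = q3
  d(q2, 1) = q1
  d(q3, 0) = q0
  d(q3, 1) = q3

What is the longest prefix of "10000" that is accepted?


Run the DFA, marking each prefix where the state is accepting:
  "" -> q0 [reject]
  "1" -> q3 [reject]
  "10" -> q0 [reject]
  "100" -> q2 [accept]
  "1000" -> q3 [reject]
  "10000" -> q0 [reject]

"100"


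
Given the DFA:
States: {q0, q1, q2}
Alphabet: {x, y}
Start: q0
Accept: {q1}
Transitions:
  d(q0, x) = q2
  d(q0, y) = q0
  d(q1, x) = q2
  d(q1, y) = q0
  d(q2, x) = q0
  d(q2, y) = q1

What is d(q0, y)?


Looking up transition d(q0, y)

q0


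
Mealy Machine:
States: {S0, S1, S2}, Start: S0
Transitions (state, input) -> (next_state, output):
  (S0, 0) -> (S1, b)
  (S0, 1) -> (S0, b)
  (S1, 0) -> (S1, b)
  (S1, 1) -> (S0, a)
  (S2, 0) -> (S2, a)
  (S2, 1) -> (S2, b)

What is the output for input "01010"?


Step-by-step:
  (S0, 0) -> (S1, b)
  (S1, 1) -> (S0, a)
  (S0, 0) -> (S1, b)
  (S1, 1) -> (S0, a)
  (S0, 0) -> (S1, b)

"babab"


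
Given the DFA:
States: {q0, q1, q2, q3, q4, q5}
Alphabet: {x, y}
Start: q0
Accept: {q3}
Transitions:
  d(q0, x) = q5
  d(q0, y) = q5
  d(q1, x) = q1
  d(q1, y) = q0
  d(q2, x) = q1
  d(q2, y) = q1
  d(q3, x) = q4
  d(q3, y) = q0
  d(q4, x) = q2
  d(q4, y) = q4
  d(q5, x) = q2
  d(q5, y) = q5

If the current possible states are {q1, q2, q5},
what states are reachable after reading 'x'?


Apply transition on 'x' from each current state:
  d(q1, x) = q1
  d(q2, x) = q1
  d(q5, x) = q2

{q1, q2}


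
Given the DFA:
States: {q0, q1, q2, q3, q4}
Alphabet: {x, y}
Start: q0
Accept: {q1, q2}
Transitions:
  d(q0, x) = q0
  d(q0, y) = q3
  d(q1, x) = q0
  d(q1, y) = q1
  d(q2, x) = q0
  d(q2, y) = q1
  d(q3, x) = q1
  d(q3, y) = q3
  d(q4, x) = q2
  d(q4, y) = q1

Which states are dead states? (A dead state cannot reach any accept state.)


Forward reachability from each state:
  q0 -> reaches accept state q1 (live)
  q1 -> reaches accept state q1 (live)
  q2 -> reaches accept state q1 (live)
  q3 -> reaches accept state q1 (live)
  q4 -> reaches accept state q1 (live)

None (all states can reach an accept state)


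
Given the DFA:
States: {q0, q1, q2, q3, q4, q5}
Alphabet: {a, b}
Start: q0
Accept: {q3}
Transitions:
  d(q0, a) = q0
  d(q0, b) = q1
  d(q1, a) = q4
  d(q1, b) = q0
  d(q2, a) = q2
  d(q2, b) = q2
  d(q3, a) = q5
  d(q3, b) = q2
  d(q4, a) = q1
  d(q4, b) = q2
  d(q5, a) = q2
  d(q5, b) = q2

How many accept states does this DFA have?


Accept states listed: {q3}
Counting: q3(1)

1


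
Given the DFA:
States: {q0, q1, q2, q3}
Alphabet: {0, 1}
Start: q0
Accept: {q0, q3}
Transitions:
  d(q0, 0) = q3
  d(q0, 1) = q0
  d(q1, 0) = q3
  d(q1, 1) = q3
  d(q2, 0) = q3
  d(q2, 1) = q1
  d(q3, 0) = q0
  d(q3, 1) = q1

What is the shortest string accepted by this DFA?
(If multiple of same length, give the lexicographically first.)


BFS by string length (lex-first path to each state shown):
  len 0: q0<-""
Found accept state at length 0.

"" (empty string)


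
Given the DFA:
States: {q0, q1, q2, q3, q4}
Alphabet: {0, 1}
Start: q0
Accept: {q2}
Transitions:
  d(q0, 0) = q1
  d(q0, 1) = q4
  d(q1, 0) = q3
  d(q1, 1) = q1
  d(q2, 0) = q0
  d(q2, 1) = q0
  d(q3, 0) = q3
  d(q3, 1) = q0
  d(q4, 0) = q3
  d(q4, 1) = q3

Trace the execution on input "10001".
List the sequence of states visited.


Input: 10001
d(q0, 1) = q4
d(q4, 0) = q3
d(q3, 0) = q3
d(q3, 0) = q3
d(q3, 1) = q0


q0 -> q4 -> q3 -> q3 -> q3 -> q0


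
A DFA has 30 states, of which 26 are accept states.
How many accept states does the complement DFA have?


Complement swaps accept and non-accept states.
30 - 26 = 4

4


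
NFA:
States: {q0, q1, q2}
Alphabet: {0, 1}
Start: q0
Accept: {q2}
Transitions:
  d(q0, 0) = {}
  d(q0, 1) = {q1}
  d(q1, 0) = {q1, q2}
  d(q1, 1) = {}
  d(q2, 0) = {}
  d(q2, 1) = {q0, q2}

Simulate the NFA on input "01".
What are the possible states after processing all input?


Start: {q0}
  --0--> {}
  --1--> {}

{} (empty set, no valid transitions)


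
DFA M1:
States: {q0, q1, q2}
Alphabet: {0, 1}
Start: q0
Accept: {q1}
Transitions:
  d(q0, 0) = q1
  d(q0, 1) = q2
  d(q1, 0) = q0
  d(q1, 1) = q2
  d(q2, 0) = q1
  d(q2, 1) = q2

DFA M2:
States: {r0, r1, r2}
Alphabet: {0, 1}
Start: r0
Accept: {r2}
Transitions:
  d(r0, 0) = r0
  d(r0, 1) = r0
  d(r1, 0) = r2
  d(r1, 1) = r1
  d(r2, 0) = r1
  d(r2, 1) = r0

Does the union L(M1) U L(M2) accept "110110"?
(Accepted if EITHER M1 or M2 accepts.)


M1: final=q1 accepted=True
M2: final=r0 accepted=False

Yes, union accepts


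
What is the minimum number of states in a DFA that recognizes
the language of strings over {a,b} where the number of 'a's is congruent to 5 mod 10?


States track (count of 'a') mod 10.
Need 10 states: one per remainder 0..9; accept = remainder 5.

10


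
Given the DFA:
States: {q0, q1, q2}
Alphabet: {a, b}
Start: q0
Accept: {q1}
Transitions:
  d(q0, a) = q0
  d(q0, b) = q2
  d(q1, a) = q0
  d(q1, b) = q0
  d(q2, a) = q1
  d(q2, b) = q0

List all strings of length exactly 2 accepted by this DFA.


All strings of length 2: 4 total
Accepted: 1

"ba"


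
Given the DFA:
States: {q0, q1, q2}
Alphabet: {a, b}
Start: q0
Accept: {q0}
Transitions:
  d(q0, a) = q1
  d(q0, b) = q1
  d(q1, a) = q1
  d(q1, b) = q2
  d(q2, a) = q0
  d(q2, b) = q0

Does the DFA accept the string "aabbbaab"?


Trace: q0 -> q1 -> q1 -> q2 -> q0 -> q1 -> q1 -> q1 -> q2
Final state: q2
Accept states: {q0}

No, rejected (final state q2 is not an accept state)


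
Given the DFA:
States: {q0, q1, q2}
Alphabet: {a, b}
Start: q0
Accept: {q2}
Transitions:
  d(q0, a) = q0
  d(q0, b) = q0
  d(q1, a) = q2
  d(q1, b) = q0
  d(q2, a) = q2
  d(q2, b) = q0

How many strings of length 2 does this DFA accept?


Enumerating all length-2 strings:
  "aa" -> q0 [reject]
  "ab" -> q0 [reject]
  "ba" -> q0 [reject]
  "bb" -> q0 [reject]

0 out of 4


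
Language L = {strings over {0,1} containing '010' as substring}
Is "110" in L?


'010' does not occur

No, "110" is not in L


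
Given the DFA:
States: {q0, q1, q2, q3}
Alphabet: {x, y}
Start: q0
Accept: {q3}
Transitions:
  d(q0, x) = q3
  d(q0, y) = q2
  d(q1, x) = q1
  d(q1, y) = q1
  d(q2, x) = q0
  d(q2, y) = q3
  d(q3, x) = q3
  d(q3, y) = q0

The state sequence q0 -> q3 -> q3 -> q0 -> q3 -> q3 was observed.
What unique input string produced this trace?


Trace back each transition to find the symbol:
  q0 --[x]--> q3
  q3 --[x]--> q3
  q3 --[y]--> q0
  q0 --[x]--> q3
  q3 --[x]--> q3

"xxyxx"


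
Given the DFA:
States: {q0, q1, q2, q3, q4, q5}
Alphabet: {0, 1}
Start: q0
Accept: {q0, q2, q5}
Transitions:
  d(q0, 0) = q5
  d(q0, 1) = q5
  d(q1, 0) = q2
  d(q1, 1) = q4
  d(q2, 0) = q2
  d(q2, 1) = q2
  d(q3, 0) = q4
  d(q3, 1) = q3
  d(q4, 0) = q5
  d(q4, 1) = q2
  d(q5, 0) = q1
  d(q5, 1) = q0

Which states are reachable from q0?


BFS from q0:
  layer 0: {q0}
  layer 1: {q5}
  layer 2: {q1}
  layer 3: {q2, q4}

{q0, q1, q2, q4, q5}


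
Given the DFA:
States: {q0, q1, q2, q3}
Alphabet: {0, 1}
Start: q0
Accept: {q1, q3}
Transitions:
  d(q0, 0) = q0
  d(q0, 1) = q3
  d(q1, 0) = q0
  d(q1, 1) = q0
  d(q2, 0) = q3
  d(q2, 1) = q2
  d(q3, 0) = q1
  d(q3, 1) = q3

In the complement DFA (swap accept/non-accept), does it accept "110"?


Trace: q0 -> q3 -> q3 -> q1
Final: q1
Original accept: {q1, q3}
Complement: q1 is in original accept

No, complement rejects (original accepts)


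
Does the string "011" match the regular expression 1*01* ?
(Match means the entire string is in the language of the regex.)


|string| = 3; first = '0'; last = '1'

Yes, "011" matches 1*01*


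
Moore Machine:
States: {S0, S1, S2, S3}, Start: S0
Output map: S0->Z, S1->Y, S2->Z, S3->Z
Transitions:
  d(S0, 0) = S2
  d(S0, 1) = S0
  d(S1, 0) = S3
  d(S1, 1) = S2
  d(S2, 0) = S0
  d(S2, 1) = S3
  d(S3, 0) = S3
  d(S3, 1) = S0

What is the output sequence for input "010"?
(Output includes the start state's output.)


Start: S0 (output Z)
  --0--> S2 (output Z)
  --1--> S3 (output Z)
  --0--> S3 (output Z)

"ZZZZ"


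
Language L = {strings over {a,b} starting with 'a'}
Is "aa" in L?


first symbol = 'a'

Yes, "aa" is in L


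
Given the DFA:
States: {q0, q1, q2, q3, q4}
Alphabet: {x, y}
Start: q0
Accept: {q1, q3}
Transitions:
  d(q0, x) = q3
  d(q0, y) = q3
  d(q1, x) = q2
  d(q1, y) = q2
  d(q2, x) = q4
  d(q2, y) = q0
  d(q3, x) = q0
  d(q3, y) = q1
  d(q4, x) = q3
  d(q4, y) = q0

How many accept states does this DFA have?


Accept states listed: {q1, q3}
Counting: q1(1) q3(2)

2


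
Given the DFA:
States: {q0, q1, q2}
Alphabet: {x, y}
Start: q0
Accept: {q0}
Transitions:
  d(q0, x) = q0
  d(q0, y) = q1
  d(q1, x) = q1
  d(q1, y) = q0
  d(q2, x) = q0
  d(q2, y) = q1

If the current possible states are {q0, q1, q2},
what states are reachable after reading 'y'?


Apply transition on 'y' from each current state:
  d(q0, y) = q1
  d(q1, y) = q0
  d(q2, y) = q1

{q0, q1}


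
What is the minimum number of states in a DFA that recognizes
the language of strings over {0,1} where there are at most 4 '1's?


States: count = 0, 1, ..., 4 (all accepting; 5 states), plus a dead state for count > 4.
Total: 5 + 1 = 6.

6


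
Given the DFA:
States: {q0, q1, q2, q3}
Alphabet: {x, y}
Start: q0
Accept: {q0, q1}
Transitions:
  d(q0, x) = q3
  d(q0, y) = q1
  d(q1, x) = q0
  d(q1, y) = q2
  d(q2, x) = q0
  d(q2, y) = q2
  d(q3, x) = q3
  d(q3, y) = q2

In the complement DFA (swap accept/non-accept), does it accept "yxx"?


Trace: q0 -> q1 -> q0 -> q3
Final: q3
Original accept: {q0, q1}
Complement: q3 is not in original accept

Yes, complement accepts (original rejects)


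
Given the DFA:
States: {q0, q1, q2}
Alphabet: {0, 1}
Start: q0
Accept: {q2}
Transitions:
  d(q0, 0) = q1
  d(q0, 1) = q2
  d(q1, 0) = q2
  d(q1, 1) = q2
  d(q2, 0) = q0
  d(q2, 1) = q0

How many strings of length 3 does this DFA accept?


Enumerating all length-3 strings:
  "000" -> q0 [reject]
  "001" -> q0 [reject]
  "010" -> q0 [reject]
  "011" -> q0 [reject]
  "100" -> q1 [reject]
  "101" -> q2 [accept]
  "110" -> q1 [reject]
  "111" -> q2 [accept]

2 out of 8


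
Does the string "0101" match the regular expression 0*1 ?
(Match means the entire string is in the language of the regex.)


|string| = 4; first = '0'; last = '1'

No, "0101" does not match 0*1


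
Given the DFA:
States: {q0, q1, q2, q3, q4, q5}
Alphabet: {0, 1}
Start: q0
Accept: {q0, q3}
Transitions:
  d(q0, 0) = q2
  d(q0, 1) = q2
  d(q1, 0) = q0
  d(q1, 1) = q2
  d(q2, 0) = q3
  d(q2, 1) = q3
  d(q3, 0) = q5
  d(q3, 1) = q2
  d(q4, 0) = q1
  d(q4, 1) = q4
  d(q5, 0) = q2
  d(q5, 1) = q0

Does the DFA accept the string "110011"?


Trace: q0 -> q2 -> q3 -> q5 -> q2 -> q3 -> q2
Final state: q2
Accept states: {q0, q3}

No, rejected (final state q2 is not an accept state)


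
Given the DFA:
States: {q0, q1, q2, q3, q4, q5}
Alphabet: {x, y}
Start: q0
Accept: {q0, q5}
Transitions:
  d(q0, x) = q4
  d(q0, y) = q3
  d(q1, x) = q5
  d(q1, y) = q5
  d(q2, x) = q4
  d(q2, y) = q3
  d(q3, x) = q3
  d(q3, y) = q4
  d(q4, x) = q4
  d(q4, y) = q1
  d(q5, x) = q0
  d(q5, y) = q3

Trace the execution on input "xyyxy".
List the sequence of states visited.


Input: xyyxy
d(q0, x) = q4
d(q4, y) = q1
d(q1, y) = q5
d(q5, x) = q0
d(q0, y) = q3


q0 -> q4 -> q1 -> q5 -> q0 -> q3


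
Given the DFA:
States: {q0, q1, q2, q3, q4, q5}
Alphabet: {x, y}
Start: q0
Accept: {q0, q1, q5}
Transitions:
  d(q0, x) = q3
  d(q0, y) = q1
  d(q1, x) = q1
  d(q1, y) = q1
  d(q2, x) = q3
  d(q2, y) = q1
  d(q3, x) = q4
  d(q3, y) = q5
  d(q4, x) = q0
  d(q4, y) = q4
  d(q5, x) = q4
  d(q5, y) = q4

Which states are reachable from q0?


BFS from q0:
  layer 0: {q0}
  layer 1: {q1, q3}
  layer 2: {q4, q5}

{q0, q1, q3, q4, q5}


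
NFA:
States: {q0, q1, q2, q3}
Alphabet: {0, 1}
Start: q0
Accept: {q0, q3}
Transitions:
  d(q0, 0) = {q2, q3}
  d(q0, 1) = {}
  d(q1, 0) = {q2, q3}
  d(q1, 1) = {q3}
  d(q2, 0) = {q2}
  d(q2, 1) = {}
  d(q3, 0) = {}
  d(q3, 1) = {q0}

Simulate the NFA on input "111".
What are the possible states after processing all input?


Start: {q0}
  --1--> {}
  --1--> {}
  --1--> {}

{} (empty set, no valid transitions)


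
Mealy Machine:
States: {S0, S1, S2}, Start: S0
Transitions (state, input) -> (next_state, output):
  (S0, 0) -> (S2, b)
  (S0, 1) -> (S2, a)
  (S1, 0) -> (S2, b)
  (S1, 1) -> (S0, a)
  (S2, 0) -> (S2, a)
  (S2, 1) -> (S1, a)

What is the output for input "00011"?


Step-by-step:
  (S0, 0) -> (S2, b)
  (S2, 0) -> (S2, a)
  (S2, 0) -> (S2, a)
  (S2, 1) -> (S1, a)
  (S1, 1) -> (S0, a)

"baaaa"


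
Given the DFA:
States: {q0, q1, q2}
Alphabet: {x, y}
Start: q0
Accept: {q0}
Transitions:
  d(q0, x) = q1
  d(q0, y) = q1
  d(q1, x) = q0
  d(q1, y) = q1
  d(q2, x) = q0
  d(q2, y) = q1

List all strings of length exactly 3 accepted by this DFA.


All strings of length 3: 8 total
Accepted: 2

"xyx", "yyx"


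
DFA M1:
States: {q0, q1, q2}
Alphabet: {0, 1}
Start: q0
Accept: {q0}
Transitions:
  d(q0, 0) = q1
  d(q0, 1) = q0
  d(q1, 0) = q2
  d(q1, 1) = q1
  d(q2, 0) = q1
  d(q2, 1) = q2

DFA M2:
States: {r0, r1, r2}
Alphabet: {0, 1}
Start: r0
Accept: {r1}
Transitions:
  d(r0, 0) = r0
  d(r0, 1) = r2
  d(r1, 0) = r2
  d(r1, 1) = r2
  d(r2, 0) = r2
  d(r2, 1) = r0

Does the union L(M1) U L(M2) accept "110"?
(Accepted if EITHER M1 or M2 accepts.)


M1: final=q1 accepted=False
M2: final=r0 accepted=False

No, union rejects (neither accepts)


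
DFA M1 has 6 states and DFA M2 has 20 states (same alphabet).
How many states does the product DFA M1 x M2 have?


Product construction pairs every M1 state with every M2 state.
6 * 20 = 120

120


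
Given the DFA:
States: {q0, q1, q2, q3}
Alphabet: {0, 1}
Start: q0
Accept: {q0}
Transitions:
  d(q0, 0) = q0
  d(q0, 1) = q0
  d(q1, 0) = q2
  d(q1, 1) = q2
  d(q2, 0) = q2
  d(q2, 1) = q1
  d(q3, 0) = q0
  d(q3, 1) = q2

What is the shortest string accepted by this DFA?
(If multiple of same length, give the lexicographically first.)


BFS by string length (lex-first path to each state shown):
  len 0: q0<-""
Found accept state at length 0.

"" (empty string)


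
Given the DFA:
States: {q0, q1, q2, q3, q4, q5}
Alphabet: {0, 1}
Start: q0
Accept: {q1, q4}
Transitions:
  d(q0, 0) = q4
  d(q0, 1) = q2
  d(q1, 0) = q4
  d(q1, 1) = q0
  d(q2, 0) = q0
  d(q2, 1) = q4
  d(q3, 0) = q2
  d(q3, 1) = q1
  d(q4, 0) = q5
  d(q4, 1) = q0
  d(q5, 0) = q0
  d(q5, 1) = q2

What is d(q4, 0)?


Looking up transition d(q4, 0)

q5


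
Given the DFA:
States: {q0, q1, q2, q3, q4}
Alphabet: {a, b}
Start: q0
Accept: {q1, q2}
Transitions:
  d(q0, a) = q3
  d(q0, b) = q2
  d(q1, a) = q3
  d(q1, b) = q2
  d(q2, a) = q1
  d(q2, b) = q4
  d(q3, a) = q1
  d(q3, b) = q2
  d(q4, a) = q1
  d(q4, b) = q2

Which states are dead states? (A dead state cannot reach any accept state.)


Forward reachability from each state:
  q0 -> reaches accept state q1 (live)
  q1 -> reaches accept state q1 (live)
  q2 -> reaches accept state q1 (live)
  q3 -> reaches accept state q1 (live)
  q4 -> reaches accept state q1 (live)

None (all states can reach an accept state)


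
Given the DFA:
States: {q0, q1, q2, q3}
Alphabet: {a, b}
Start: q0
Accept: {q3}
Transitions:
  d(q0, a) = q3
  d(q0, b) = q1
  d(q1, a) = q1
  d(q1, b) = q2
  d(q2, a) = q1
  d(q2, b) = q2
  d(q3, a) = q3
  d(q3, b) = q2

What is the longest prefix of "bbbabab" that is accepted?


Run the DFA, marking each prefix where the state is accepting:
  "" -> q0 [reject]
  "b" -> q1 [reject]
  "bb" -> q2 [reject]
  "bbb" -> q2 [reject]
  "bbba" -> q1 [reject]
  "bbbab" -> q2 [reject]
  "bbbaba" -> q1 [reject]
  "bbbabab" -> q2 [reject]

No prefix is accepted


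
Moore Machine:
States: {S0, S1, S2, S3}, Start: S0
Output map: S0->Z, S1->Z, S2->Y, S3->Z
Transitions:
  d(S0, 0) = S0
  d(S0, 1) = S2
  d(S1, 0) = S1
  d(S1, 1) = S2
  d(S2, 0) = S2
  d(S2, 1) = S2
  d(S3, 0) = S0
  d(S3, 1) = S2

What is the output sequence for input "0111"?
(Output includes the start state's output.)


Start: S0 (output Z)
  --0--> S0 (output Z)
  --1--> S2 (output Y)
  --1--> S2 (output Y)
  --1--> S2 (output Y)

"ZZYYY"


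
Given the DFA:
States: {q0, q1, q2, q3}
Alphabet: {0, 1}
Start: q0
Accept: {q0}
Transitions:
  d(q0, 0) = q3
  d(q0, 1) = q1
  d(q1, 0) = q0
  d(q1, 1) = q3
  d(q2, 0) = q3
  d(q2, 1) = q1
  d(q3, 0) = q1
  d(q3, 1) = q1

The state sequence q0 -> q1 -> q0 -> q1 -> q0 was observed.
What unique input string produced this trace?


Trace back each transition to find the symbol:
  q0 --[1]--> q1
  q1 --[0]--> q0
  q0 --[1]--> q1
  q1 --[0]--> q0

"1010"


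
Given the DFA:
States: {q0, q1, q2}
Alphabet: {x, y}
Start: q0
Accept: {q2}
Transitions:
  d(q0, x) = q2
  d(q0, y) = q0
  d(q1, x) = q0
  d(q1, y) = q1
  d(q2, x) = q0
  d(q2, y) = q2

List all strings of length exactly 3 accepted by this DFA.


All strings of length 3: 8 total
Accepted: 4

"xxx", "xyy", "yxy", "yyx"


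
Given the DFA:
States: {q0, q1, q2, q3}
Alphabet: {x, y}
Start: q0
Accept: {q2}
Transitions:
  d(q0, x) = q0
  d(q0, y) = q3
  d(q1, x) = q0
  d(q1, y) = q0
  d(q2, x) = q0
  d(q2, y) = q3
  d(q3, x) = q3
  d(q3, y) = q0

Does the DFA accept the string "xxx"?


Trace: q0 -> q0 -> q0 -> q0
Final state: q0
Accept states: {q2}

No, rejected (final state q0 is not an accept state)


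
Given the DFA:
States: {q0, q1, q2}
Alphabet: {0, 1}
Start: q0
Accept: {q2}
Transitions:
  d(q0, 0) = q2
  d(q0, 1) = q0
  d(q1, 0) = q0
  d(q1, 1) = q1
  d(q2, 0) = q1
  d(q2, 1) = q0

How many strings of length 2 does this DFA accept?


Enumerating all length-2 strings:
  "00" -> q1 [reject]
  "01" -> q0 [reject]
  "10" -> q2 [accept]
  "11" -> q0 [reject]

1 out of 4


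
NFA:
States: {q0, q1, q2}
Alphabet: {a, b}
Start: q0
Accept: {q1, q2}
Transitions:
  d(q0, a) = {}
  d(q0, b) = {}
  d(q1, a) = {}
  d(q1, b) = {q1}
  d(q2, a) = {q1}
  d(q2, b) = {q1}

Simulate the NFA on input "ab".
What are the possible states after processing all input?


Start: {q0}
  --a--> {}
  --b--> {}

{} (empty set, no valid transitions)


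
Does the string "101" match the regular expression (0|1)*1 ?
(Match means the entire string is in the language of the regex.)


|string| = 3; first = '1'; last = '1'

Yes, "101" matches (0|1)*1


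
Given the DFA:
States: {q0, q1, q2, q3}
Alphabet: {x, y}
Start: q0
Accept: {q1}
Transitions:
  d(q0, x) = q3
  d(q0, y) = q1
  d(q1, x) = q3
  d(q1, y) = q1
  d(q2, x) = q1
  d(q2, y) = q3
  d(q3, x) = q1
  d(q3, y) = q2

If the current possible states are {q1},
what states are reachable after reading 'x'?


Apply transition on 'x' from each current state:
  d(q1, x) = q3

{q3}


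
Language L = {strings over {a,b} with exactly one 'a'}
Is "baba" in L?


count('a') = 2

No, "baba" is not in L


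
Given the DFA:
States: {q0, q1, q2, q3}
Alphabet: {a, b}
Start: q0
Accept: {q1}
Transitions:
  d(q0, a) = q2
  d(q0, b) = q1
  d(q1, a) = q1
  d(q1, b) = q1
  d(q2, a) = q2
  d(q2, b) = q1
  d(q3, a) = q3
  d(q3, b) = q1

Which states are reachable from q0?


BFS from q0:
  layer 0: {q0}
  layer 1: {q1, q2}

{q0, q1, q2}


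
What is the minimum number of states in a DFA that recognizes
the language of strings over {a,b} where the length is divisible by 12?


States track (length) mod 12.
Need 12 states: one per remainder 0..11; accept = remainder 0.

12


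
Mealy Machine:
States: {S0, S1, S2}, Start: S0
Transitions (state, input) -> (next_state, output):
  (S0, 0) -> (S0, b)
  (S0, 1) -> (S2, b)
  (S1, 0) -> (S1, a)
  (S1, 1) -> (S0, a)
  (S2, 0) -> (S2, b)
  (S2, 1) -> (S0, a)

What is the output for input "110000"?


Step-by-step:
  (S0, 1) -> (S2, b)
  (S2, 1) -> (S0, a)
  (S0, 0) -> (S0, b)
  (S0, 0) -> (S0, b)
  (S0, 0) -> (S0, b)
  (S0, 0) -> (S0, b)

"babbbb"


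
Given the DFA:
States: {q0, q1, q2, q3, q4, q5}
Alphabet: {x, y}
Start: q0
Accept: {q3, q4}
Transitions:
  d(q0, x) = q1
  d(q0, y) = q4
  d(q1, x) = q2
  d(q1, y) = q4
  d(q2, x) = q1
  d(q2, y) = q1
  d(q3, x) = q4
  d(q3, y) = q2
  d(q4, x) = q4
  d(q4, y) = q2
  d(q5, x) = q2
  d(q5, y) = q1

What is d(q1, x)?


Looking up transition d(q1, x)

q2


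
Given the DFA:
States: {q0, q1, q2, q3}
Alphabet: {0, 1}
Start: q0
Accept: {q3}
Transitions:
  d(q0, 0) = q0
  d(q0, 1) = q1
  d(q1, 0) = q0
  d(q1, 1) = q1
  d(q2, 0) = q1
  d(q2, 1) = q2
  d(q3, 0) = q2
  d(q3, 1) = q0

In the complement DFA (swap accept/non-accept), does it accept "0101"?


Trace: q0 -> q0 -> q1 -> q0 -> q1
Final: q1
Original accept: {q3}
Complement: q1 is not in original accept

Yes, complement accepts (original rejects)


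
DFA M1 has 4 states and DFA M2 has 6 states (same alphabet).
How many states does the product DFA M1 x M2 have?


Product construction pairs every M1 state with every M2 state.
4 * 6 = 24

24


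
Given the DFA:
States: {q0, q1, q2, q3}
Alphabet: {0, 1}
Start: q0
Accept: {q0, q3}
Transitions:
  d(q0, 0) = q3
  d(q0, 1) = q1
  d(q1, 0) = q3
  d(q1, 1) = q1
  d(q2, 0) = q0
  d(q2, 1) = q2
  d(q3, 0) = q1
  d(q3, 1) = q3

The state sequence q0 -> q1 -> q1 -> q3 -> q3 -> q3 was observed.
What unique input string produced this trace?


Trace back each transition to find the symbol:
  q0 --[1]--> q1
  q1 --[1]--> q1
  q1 --[0]--> q3
  q3 --[1]--> q3
  q3 --[1]--> q3

"11011"


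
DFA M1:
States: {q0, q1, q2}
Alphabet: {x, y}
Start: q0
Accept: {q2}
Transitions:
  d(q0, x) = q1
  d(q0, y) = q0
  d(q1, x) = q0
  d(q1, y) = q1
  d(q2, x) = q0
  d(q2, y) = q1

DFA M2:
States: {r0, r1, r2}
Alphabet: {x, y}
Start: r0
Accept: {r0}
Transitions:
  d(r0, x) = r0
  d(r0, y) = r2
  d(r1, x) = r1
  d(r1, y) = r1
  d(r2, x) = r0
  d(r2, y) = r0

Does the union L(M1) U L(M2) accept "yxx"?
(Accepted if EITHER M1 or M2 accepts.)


M1: final=q0 accepted=False
M2: final=r0 accepted=True

Yes, union accepts


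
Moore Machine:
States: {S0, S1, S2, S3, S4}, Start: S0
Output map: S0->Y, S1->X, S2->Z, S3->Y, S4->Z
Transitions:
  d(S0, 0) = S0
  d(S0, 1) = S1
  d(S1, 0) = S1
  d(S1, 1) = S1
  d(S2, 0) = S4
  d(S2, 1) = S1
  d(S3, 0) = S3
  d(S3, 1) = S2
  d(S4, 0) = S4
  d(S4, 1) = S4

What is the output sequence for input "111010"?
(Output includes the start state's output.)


Start: S0 (output Y)
  --1--> S1 (output X)
  --1--> S1 (output X)
  --1--> S1 (output X)
  --0--> S1 (output X)
  --1--> S1 (output X)
  --0--> S1 (output X)

"YXXXXXX"


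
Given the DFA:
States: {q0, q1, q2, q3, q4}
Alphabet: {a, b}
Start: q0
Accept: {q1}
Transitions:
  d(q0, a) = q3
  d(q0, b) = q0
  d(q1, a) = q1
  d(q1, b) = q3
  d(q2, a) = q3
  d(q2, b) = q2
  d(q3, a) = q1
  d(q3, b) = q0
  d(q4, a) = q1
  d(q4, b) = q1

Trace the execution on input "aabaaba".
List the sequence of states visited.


Input: aabaaba
d(q0, a) = q3
d(q3, a) = q1
d(q1, b) = q3
d(q3, a) = q1
d(q1, a) = q1
d(q1, b) = q3
d(q3, a) = q1


q0 -> q3 -> q1 -> q3 -> q1 -> q1 -> q3 -> q1


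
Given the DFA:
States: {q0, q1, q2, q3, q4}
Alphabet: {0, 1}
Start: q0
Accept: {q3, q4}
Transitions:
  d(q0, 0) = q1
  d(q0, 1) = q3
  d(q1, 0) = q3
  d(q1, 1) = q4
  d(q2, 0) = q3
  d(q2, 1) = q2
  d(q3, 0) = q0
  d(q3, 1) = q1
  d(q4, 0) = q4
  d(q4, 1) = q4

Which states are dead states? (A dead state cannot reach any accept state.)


Forward reachability from each state:
  q0 -> reaches accept state q3 (live)
  q1 -> reaches accept state q3 (live)
  q2 -> reaches accept state q3 (live)
  q3 -> reaches accept state q3 (live)
  q4 -> reaches accept state q4 (live)

None (all states can reach an accept state)


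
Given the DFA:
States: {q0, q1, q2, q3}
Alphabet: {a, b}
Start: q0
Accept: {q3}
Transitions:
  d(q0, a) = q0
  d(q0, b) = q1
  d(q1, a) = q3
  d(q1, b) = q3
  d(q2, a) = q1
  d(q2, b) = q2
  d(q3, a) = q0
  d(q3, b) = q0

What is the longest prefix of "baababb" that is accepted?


Run the DFA, marking each prefix where the state is accepting:
  "" -> q0 [reject]
  "b" -> q1 [reject]
  "ba" -> q3 [accept]
  "baa" -> q0 [reject]
  "baab" -> q1 [reject]
  "baaba" -> q3 [accept]
  "baabab" -> q0 [reject]
  "baababb" -> q1 [reject]

"baaba"


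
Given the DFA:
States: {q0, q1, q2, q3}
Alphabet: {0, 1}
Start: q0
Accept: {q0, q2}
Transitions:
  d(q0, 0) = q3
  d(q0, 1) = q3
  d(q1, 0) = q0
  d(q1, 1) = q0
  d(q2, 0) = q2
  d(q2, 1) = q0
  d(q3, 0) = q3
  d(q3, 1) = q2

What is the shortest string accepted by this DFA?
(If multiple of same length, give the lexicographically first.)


BFS by string length (lex-first path to each state shown):
  len 0: q0<-""
Found accept state at length 0.

"" (empty string)


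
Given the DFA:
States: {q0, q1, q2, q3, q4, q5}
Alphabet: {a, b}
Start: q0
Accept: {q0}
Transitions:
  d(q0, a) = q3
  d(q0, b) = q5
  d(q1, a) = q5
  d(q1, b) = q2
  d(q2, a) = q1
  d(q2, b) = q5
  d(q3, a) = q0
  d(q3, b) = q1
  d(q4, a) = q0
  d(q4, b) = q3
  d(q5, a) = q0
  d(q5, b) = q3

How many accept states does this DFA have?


Accept states listed: {q0}
Counting: q0(1)

1


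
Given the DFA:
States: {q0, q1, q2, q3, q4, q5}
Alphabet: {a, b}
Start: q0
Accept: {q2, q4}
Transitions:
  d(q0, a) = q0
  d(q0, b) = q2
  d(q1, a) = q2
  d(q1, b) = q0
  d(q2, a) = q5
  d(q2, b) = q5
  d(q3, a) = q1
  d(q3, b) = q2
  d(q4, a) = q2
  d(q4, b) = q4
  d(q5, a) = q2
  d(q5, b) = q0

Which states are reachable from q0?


BFS from q0:
  layer 0: {q0}
  layer 1: {q2}
  layer 2: {q5}

{q0, q2, q5}


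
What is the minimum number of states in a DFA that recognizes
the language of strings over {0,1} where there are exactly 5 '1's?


States: count = 0, 1, ..., 5 (that's 6 states), plus a dead state for count > 5.
Total: 6 + 1 = 7. Accept = count-5 state.

7


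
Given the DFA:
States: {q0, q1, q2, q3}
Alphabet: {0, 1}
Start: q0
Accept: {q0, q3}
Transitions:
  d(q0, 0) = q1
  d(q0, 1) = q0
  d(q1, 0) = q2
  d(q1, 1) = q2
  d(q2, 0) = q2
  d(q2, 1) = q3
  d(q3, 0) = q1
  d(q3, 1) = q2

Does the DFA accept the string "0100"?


Trace: q0 -> q1 -> q2 -> q2 -> q2
Final state: q2
Accept states: {q0, q3}

No, rejected (final state q2 is not an accept state)


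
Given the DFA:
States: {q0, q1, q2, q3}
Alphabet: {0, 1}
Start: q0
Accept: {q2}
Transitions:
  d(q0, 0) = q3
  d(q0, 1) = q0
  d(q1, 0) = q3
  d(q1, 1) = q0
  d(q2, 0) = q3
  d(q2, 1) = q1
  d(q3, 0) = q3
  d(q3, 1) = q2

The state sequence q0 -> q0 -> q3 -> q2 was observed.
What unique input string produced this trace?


Trace back each transition to find the symbol:
  q0 --[1]--> q0
  q0 --[0]--> q3
  q3 --[1]--> q2

"101"


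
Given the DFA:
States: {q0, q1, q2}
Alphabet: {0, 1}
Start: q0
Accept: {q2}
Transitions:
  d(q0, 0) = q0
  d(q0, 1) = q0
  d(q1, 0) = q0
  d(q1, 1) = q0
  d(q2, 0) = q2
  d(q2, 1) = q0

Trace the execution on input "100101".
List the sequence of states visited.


Input: 100101
d(q0, 1) = q0
d(q0, 0) = q0
d(q0, 0) = q0
d(q0, 1) = q0
d(q0, 0) = q0
d(q0, 1) = q0


q0 -> q0 -> q0 -> q0 -> q0 -> q0 -> q0


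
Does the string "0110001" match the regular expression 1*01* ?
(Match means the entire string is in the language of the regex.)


|string| = 7; first = '0'; last = '1'

No, "0110001" does not match 1*01*


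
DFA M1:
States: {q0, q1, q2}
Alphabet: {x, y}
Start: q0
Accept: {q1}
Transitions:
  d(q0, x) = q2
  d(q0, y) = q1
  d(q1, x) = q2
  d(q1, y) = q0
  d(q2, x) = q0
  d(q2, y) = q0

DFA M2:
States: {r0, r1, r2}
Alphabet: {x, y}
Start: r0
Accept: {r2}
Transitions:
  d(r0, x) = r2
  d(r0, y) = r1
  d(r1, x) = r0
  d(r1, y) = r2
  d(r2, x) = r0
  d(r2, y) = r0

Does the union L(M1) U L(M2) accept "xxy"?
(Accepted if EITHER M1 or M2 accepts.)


M1: final=q1 accepted=True
M2: final=r1 accepted=False

Yes, union accepts


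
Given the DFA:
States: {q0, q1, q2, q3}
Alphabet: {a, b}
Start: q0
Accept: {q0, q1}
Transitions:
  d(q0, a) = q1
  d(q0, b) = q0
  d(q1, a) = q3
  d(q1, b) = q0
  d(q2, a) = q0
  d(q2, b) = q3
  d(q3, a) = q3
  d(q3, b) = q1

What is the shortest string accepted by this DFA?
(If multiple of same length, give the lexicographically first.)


BFS by string length (lex-first path to each state shown):
  len 0: q0<-""
Found accept state at length 0.

"" (empty string)


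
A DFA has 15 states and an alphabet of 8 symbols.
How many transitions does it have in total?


Each state has exactly one transition per symbol.
15 * 8 = 120

120


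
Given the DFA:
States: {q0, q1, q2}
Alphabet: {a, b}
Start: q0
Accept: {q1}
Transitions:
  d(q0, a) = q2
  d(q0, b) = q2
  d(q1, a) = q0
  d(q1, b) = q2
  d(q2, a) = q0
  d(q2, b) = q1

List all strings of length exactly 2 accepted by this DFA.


All strings of length 2: 4 total
Accepted: 2

"ab", "bb"


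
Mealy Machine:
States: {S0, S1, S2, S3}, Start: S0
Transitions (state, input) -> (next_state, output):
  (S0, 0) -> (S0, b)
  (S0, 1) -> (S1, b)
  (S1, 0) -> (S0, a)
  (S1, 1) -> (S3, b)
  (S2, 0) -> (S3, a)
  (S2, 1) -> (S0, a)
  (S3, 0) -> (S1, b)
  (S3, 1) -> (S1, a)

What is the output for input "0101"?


Step-by-step:
  (S0, 0) -> (S0, b)
  (S0, 1) -> (S1, b)
  (S1, 0) -> (S0, a)
  (S0, 1) -> (S1, b)

"bbab"


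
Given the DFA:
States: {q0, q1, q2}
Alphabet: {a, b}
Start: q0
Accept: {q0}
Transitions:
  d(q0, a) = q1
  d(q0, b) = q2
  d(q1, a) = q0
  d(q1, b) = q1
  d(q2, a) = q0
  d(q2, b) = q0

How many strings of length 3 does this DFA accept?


Enumerating all length-3 strings:
  "aaa" -> q1 [reject]
  "aab" -> q2 [reject]
  "aba" -> q0 [accept]
  "abb" -> q1 [reject]
  "baa" -> q1 [reject]
  "bab" -> q2 [reject]
  "bba" -> q1 [reject]
  "bbb" -> q2 [reject]

1 out of 8


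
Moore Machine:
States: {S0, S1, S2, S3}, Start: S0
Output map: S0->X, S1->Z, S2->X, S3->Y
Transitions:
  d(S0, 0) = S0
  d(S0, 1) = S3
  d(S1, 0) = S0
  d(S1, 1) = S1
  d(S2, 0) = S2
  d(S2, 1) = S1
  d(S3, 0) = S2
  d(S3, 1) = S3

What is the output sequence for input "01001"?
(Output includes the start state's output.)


Start: S0 (output X)
  --0--> S0 (output X)
  --1--> S3 (output Y)
  --0--> S2 (output X)
  --0--> S2 (output X)
  --1--> S1 (output Z)

"XXYXXZ"


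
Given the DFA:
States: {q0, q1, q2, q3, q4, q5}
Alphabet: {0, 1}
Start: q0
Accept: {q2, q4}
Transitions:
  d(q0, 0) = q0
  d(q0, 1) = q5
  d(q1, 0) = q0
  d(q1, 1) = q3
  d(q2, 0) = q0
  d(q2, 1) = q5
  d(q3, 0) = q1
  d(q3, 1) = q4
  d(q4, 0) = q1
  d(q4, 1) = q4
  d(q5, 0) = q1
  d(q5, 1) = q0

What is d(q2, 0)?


Looking up transition d(q2, 0)

q0


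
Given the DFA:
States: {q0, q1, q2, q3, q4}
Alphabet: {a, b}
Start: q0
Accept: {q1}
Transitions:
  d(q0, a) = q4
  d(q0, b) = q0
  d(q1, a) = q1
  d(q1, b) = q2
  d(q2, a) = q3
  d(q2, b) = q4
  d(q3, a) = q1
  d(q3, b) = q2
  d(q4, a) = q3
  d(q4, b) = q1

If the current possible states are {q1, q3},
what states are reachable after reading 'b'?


Apply transition on 'b' from each current state:
  d(q1, b) = q2
  d(q3, b) = q2

{q2}


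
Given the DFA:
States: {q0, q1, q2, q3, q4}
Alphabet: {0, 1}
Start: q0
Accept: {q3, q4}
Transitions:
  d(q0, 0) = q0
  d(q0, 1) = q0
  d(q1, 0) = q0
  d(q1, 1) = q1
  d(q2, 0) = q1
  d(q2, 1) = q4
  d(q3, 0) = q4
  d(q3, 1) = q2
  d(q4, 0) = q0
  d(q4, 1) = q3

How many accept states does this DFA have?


Accept states listed: {q3, q4}
Counting: q3(1) q4(2)

2


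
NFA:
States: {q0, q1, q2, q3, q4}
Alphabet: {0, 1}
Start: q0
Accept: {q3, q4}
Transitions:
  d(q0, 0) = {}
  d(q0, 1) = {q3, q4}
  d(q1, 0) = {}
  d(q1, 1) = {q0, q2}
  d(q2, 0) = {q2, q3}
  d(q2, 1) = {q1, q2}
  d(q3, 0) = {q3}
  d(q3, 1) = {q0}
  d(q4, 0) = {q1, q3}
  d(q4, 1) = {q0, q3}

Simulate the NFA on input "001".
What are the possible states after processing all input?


Start: {q0}
  --0--> {}
  --0--> {}
  --1--> {}

{} (empty set, no valid transitions)


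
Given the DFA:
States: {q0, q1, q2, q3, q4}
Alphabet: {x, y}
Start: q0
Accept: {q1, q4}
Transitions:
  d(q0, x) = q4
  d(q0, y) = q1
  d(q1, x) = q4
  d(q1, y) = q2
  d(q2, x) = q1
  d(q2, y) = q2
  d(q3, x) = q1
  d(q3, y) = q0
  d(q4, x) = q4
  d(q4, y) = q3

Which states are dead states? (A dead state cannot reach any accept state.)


Forward reachability from each state:
  q0 -> reaches accept state q1 (live)
  q1 -> reaches accept state q1 (live)
  q2 -> reaches accept state q1 (live)
  q3 -> reaches accept state q1 (live)
  q4 -> reaches accept state q1 (live)

None (all states can reach an accept state)


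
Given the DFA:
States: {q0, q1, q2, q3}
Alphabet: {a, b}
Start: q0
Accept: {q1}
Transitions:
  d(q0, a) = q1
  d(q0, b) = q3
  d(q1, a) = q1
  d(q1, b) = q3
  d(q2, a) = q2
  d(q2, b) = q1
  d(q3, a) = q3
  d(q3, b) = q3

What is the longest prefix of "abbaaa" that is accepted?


Run the DFA, marking each prefix where the state is accepting:
  "" -> q0 [reject]
  "a" -> q1 [accept]
  "ab" -> q3 [reject]
  "abb" -> q3 [reject]
  "abba" -> q3 [reject]
  "abbaa" -> q3 [reject]
  "abbaaa" -> q3 [reject]

"a"


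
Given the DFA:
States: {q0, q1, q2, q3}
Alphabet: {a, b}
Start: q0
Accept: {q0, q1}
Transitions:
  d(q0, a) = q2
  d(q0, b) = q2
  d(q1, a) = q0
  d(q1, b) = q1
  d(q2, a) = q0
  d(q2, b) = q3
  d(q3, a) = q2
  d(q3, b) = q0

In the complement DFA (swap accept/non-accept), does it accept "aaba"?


Trace: q0 -> q2 -> q0 -> q2 -> q0
Final: q0
Original accept: {q0, q1}
Complement: q0 is in original accept

No, complement rejects (original accepts)


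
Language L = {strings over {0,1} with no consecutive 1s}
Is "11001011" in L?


'11' occurs at index 0

No, "11001011" is not in L


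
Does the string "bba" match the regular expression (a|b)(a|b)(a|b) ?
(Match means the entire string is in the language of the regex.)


|string| = 3; first = 'b'; last = 'a'

Yes, "bba" matches (a|b)(a|b)(a|b)


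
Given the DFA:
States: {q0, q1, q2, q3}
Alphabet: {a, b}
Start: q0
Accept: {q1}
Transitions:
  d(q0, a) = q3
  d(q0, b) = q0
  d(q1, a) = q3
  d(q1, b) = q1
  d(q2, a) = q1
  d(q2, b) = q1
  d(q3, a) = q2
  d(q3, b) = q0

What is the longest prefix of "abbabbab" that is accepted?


Run the DFA, marking each prefix where the state is accepting:
  "" -> q0 [reject]
  "a" -> q3 [reject]
  "ab" -> q0 [reject]
  "abb" -> q0 [reject]
  "abba" -> q3 [reject]
  "abbab" -> q0 [reject]
  "abbabb" -> q0 [reject]
  "abbabba" -> q3 [reject]
  "abbabbab" -> q0 [reject]

No prefix is accepted


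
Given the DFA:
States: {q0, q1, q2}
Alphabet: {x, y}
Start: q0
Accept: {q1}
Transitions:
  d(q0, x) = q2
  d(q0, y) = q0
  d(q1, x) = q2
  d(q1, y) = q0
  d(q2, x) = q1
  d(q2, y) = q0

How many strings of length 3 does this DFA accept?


Enumerating all length-3 strings:
  "xxx" -> q2 [reject]
  "xxy" -> q0 [reject]
  "xyx" -> q2 [reject]
  "xyy" -> q0 [reject]
  "yxx" -> q1 [accept]
  "yxy" -> q0 [reject]
  "yyx" -> q2 [reject]
  "yyy" -> q0 [reject]

1 out of 8


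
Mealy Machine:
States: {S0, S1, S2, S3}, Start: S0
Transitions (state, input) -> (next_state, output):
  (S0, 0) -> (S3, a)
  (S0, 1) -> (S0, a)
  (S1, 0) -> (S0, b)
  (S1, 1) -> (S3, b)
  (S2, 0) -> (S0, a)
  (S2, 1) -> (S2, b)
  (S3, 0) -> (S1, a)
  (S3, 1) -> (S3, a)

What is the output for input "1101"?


Step-by-step:
  (S0, 1) -> (S0, a)
  (S0, 1) -> (S0, a)
  (S0, 0) -> (S3, a)
  (S3, 1) -> (S3, a)

"aaaa"


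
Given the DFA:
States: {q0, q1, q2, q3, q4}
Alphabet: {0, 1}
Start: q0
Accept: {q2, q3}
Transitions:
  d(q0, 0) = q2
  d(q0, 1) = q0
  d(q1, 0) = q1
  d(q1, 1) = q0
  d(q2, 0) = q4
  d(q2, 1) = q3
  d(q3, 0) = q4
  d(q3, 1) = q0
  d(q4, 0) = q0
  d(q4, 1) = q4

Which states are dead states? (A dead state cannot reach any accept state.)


Forward reachability from each state:
  q0 -> reaches accept state q2 (live)
  q1 -> reaches accept state q2 (live)
  q2 -> reaches accept state q2 (live)
  q3 -> reaches accept state q2 (live)
  q4 -> reaches accept state q2 (live)

None (all states can reach an accept state)


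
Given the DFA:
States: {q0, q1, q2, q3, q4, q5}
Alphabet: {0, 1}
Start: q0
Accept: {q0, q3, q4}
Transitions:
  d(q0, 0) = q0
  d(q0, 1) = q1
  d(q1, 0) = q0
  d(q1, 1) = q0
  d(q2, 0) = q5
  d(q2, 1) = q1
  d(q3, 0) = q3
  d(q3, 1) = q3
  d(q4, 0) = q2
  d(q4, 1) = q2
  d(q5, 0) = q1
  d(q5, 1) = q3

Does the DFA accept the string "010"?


Trace: q0 -> q0 -> q1 -> q0
Final state: q0
Accept states: {q0, q3, q4}

Yes, accepted (final state q0 is an accept state)


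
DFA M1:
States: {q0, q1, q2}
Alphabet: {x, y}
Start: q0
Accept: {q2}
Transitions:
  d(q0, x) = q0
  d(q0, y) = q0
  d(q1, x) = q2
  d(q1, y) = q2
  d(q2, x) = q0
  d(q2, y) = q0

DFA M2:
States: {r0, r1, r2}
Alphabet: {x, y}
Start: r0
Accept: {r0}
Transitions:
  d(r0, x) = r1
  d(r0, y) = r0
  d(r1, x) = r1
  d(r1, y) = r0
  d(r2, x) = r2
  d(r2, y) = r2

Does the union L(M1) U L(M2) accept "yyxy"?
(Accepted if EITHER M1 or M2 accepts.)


M1: final=q0 accepted=False
M2: final=r0 accepted=True

Yes, union accepts
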